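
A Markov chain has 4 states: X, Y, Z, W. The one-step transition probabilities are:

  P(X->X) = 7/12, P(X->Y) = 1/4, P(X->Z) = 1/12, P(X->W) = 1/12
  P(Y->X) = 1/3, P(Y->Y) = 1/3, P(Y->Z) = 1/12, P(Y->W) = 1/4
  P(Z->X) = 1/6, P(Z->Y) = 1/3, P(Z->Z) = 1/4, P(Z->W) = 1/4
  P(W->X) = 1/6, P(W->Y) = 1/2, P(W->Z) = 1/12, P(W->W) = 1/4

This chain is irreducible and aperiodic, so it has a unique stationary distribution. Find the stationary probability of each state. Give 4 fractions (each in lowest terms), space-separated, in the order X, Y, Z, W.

Answer: 99/260 173/520 1/10 97/520

Derivation:
The stationary distribution satisfies pi = pi * P, i.e.:
  pi_X = 7/12*pi_X + 1/3*pi_Y + 1/6*pi_Z + 1/6*pi_W
  pi_Y = 1/4*pi_X + 1/3*pi_Y + 1/3*pi_Z + 1/2*pi_W
  pi_Z = 1/12*pi_X + 1/12*pi_Y + 1/4*pi_Z + 1/12*pi_W
  pi_W = 1/12*pi_X + 1/4*pi_Y + 1/4*pi_Z + 1/4*pi_W
with normalization: pi_X + pi_Y + pi_Z + pi_W = 1.

Using the first 3 balance equations plus normalization, the linear system A*pi = b is:
  [-5/12, 1/3, 1/6, 1/6] . pi = 0
  [1/4, -2/3, 1/3, 1/2] . pi = 0
  [1/12, 1/12, -3/4, 1/12] . pi = 0
  [1, 1, 1, 1] . pi = 1

Solving yields:
  pi_X = 99/260
  pi_Y = 173/520
  pi_Z = 1/10
  pi_W = 97/520

Verification (pi * P):
  99/260*7/12 + 173/520*1/3 + 1/10*1/6 + 97/520*1/6 = 99/260 = pi_X  (ok)
  99/260*1/4 + 173/520*1/3 + 1/10*1/3 + 97/520*1/2 = 173/520 = pi_Y  (ok)
  99/260*1/12 + 173/520*1/12 + 1/10*1/4 + 97/520*1/12 = 1/10 = pi_Z  (ok)
  99/260*1/12 + 173/520*1/4 + 1/10*1/4 + 97/520*1/4 = 97/520 = pi_W  (ok)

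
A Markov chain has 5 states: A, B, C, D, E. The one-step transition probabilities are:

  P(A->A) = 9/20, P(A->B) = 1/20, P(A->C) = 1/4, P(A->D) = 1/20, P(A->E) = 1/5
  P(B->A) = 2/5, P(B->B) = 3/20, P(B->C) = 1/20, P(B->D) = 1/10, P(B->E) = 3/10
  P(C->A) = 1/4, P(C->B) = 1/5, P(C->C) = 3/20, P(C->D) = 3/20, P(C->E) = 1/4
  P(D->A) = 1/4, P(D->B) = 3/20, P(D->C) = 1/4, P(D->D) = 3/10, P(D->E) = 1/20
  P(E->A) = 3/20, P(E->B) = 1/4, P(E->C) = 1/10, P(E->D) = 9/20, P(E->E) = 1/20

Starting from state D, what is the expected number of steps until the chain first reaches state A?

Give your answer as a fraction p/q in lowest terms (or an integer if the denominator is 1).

Let h_i = expected steps to first reach A from state i.
Boundary: h_A = 0.
First-step equations for the other states:
  h_B = 1 + 2/5*h_A + 3/20*h_B + 1/20*h_C + 1/10*h_D + 3/10*h_E
  h_C = 1 + 1/4*h_A + 1/5*h_B + 3/20*h_C + 3/20*h_D + 1/4*h_E
  h_D = 1 + 1/4*h_A + 3/20*h_B + 1/4*h_C + 3/10*h_D + 1/20*h_E
  h_E = 1 + 3/20*h_A + 1/4*h_B + 1/10*h_C + 9/20*h_D + 1/20*h_E

Substituting h_A = 0 and rearranging gives the linear system (I - Q) h = 1:
  [17/20, -1/20, -1/10, -3/10] . (h_B, h_C, h_D, h_E) = 1
  [-1/5, 17/20, -3/20, -1/4] . (h_B, h_C, h_D, h_E) = 1
  [-3/20, -1/4, 7/10, -1/20] . (h_B, h_C, h_D, h_E) = 1
  [-1/4, -1/10, -9/20, 19/20] . (h_B, h_C, h_D, h_E) = 1

Solving yields:
  h_B = 38895/11761
  h_C = 45165/11761
  h_D = 44735/11761
  h_E = 48560/11761

Starting state is D, so the expected hitting time is h_D = 44735/11761.

Answer: 44735/11761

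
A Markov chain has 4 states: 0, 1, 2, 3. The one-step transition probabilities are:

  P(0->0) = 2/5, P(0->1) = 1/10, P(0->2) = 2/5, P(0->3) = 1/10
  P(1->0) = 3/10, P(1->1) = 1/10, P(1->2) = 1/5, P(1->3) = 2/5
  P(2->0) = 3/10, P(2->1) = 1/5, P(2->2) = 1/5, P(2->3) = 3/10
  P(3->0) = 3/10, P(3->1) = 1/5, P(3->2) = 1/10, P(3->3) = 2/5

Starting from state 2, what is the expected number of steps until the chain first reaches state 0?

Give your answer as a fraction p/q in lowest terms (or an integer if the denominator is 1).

Let h_i = expected steps to first reach 0 from state i.
Boundary: h_0 = 0.
First-step equations for the other states:
  h_1 = 1 + 3/10*h_0 + 1/10*h_1 + 1/5*h_2 + 2/5*h_3
  h_2 = 1 + 3/10*h_0 + 1/5*h_1 + 1/5*h_2 + 3/10*h_3
  h_3 = 1 + 3/10*h_0 + 1/5*h_1 + 1/10*h_2 + 2/5*h_3

Substituting h_0 = 0 and rearranging gives the linear system (I - Q) h = 1:
  [9/10, -1/5, -2/5] . (h_1, h_2, h_3) = 1
  [-1/5, 4/5, -3/10] . (h_1, h_2, h_3) = 1
  [-1/5, -1/10, 3/5] . (h_1, h_2, h_3) = 1

Solving yields:
  h_1 = 10/3
  h_2 = 10/3
  h_3 = 10/3

Starting state is 2, so the expected hitting time is h_2 = 10/3.

Answer: 10/3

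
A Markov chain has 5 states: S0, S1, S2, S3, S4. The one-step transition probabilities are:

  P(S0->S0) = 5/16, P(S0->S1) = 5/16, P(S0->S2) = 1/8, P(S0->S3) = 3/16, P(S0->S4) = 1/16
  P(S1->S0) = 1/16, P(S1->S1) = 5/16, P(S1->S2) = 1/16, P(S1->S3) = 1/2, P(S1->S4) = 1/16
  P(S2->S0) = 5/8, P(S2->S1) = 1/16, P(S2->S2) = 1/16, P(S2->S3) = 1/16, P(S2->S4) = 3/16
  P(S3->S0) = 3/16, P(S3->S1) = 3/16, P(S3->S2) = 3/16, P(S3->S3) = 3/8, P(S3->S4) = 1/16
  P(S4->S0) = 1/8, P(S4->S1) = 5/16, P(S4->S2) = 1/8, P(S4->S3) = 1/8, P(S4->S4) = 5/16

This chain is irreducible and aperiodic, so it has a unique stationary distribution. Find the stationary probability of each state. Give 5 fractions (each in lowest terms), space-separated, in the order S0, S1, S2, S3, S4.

Answer: 1725/7426 2729/11139 897/7426 6649/22278 2305/22278

Derivation:
The stationary distribution satisfies pi = pi * P, i.e.:
  pi_S0 = 5/16*pi_S0 + 1/16*pi_S1 + 5/8*pi_S2 + 3/16*pi_S3 + 1/8*pi_S4
  pi_S1 = 5/16*pi_S0 + 5/16*pi_S1 + 1/16*pi_S2 + 3/16*pi_S3 + 5/16*pi_S4
  pi_S2 = 1/8*pi_S0 + 1/16*pi_S1 + 1/16*pi_S2 + 3/16*pi_S3 + 1/8*pi_S4
  pi_S3 = 3/16*pi_S0 + 1/2*pi_S1 + 1/16*pi_S2 + 3/8*pi_S3 + 1/8*pi_S4
  pi_S4 = 1/16*pi_S0 + 1/16*pi_S1 + 3/16*pi_S2 + 1/16*pi_S3 + 5/16*pi_S4
with normalization: pi_S0 + pi_S1 + pi_S2 + pi_S3 + pi_S4 = 1.

Using the first 4 balance equations plus normalization, the linear system A*pi = b is:
  [-11/16, 1/16, 5/8, 3/16, 1/8] . pi = 0
  [5/16, -11/16, 1/16, 3/16, 5/16] . pi = 0
  [1/8, 1/16, -15/16, 3/16, 1/8] . pi = 0
  [3/16, 1/2, 1/16, -5/8, 1/8] . pi = 0
  [1, 1, 1, 1, 1] . pi = 1

Solving yields:
  pi_S0 = 1725/7426
  pi_S1 = 2729/11139
  pi_S2 = 897/7426
  pi_S3 = 6649/22278
  pi_S4 = 2305/22278

Verification (pi * P):
  1725/7426*5/16 + 2729/11139*1/16 + 897/7426*5/8 + 6649/22278*3/16 + 2305/22278*1/8 = 1725/7426 = pi_S0  (ok)
  1725/7426*5/16 + 2729/11139*5/16 + 897/7426*1/16 + 6649/22278*3/16 + 2305/22278*5/16 = 2729/11139 = pi_S1  (ok)
  1725/7426*1/8 + 2729/11139*1/16 + 897/7426*1/16 + 6649/22278*3/16 + 2305/22278*1/8 = 897/7426 = pi_S2  (ok)
  1725/7426*3/16 + 2729/11139*1/2 + 897/7426*1/16 + 6649/22278*3/8 + 2305/22278*1/8 = 6649/22278 = pi_S3  (ok)
  1725/7426*1/16 + 2729/11139*1/16 + 897/7426*3/16 + 6649/22278*1/16 + 2305/22278*5/16 = 2305/22278 = pi_S4  (ok)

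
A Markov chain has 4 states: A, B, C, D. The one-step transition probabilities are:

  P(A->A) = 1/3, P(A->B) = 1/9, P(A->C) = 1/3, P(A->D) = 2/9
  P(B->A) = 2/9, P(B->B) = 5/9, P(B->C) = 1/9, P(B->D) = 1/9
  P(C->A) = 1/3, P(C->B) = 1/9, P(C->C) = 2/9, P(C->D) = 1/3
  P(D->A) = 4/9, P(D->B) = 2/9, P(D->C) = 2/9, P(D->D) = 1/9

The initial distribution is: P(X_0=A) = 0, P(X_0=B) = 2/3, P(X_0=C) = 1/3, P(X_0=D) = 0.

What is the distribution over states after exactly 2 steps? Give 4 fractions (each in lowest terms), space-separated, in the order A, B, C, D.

Propagating the distribution step by step (d_{t+1} = d_t * P):
d_0 = (A=0, B=2/3, C=1/3, D=0)
  d_1[A] = 0*1/3 + 2/3*2/9 + 1/3*1/3 + 0*4/9 = 7/27
  d_1[B] = 0*1/9 + 2/3*5/9 + 1/3*1/9 + 0*2/9 = 11/27
  d_1[C] = 0*1/3 + 2/3*1/9 + 1/3*2/9 + 0*2/9 = 4/27
  d_1[D] = 0*2/9 + 2/3*1/9 + 1/3*1/3 + 0*1/9 = 5/27
d_1 = (A=7/27, B=11/27, C=4/27, D=5/27)
  d_2[A] = 7/27*1/3 + 11/27*2/9 + 4/27*1/3 + 5/27*4/9 = 25/81
  d_2[B] = 7/27*1/9 + 11/27*5/9 + 4/27*1/9 + 5/27*2/9 = 76/243
  d_2[C] = 7/27*1/3 + 11/27*1/9 + 4/27*2/9 + 5/27*2/9 = 50/243
  d_2[D] = 7/27*2/9 + 11/27*1/9 + 4/27*1/3 + 5/27*1/9 = 14/81
d_2 = (A=25/81, B=76/243, C=50/243, D=14/81)

Answer: 25/81 76/243 50/243 14/81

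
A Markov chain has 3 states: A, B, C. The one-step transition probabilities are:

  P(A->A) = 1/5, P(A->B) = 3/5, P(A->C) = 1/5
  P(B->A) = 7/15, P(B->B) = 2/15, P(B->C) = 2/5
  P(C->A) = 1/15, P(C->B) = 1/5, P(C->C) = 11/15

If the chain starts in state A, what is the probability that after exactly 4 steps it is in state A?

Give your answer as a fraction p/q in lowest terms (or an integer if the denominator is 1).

Computing P^4 by repeated multiplication:
P^1 =
  A: [1/5, 3/5, 1/5]
  B: [7/15, 2/15, 2/5]
  C: [1/15, 1/5, 11/15]
P^2 =
  A: [1/3, 6/25, 32/75]
  B: [41/225, 17/45, 11/25]
  C: [7/45, 16/75, 142/225]
P^3 =
  A: [233/1125, 119/375, 107/225]
  B: [817/3375, 836/3375, 574/1125]
  C: [583/3375, 31/125, 391/675]
P^4 =
  A: [3733/16875, 1472/5625, 8726/16875]
  B: [401/2025, 14191/50625, 8803/16875]
  C: [9563/50625, 4262/16875, 28276/50625]

(P^4)[A -> A] = 3733/16875

Answer: 3733/16875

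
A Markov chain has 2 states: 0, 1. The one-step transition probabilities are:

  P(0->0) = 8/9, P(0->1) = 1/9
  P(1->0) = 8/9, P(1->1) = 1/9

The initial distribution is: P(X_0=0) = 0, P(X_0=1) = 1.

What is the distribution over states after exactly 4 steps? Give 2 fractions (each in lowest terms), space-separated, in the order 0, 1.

Propagating the distribution step by step (d_{t+1} = d_t * P):
d_0 = (0=0, 1=1)
  d_1[0] = 0*8/9 + 1*8/9 = 8/9
  d_1[1] = 0*1/9 + 1*1/9 = 1/9
d_1 = (0=8/9, 1=1/9)
  d_2[0] = 8/9*8/9 + 1/9*8/9 = 8/9
  d_2[1] = 8/9*1/9 + 1/9*1/9 = 1/9
d_2 = (0=8/9, 1=1/9)
  d_3[0] = 8/9*8/9 + 1/9*8/9 = 8/9
  d_3[1] = 8/9*1/9 + 1/9*1/9 = 1/9
d_3 = (0=8/9, 1=1/9)
  d_4[0] = 8/9*8/9 + 1/9*8/9 = 8/9
  d_4[1] = 8/9*1/9 + 1/9*1/9 = 1/9
d_4 = (0=8/9, 1=1/9)

Answer: 8/9 1/9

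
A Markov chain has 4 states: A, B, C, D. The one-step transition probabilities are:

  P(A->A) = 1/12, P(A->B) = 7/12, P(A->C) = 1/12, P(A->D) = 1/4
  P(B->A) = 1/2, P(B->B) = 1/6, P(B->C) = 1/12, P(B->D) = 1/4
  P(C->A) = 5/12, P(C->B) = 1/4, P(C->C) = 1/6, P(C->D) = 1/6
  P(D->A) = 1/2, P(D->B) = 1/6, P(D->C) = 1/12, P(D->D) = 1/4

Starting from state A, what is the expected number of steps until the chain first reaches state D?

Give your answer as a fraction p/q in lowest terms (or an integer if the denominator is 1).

Let h_i = expected steps to first reach D from state i.
Boundary: h_D = 0.
First-step equations for the other states:
  h_A = 1 + 1/12*h_A + 7/12*h_B + 1/12*h_C + 1/4*h_D
  h_B = 1 + 1/2*h_A + 1/6*h_B + 1/12*h_C + 1/4*h_D
  h_C = 1 + 5/12*h_A + 1/4*h_B + 1/6*h_C + 1/6*h_D

Substituting h_D = 0 and rearranging gives the linear system (I - Q) h = 1:
  [11/12, -7/12, -1/12] . (h_A, h_B, h_C) = 1
  [-1/2, 5/6, -1/12] . (h_A, h_B, h_C) = 1
  [-5/12, -1/4, 5/6] . (h_A, h_B, h_C) = 1

Solving yields:
  h_A = 33/8
  h_B = 33/8
  h_C = 9/2

Starting state is A, so the expected hitting time is h_A = 33/8.

Answer: 33/8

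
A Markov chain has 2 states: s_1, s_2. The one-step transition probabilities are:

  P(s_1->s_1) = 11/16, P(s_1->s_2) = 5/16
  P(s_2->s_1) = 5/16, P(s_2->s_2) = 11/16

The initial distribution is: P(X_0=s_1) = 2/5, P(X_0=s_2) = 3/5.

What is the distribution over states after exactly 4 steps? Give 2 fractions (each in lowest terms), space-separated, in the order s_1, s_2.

Answer: 20399/40960 20561/40960

Derivation:
Propagating the distribution step by step (d_{t+1} = d_t * P):
d_0 = (s_1=2/5, s_2=3/5)
  d_1[s_1] = 2/5*11/16 + 3/5*5/16 = 37/80
  d_1[s_2] = 2/5*5/16 + 3/5*11/16 = 43/80
d_1 = (s_1=37/80, s_2=43/80)
  d_2[s_1] = 37/80*11/16 + 43/80*5/16 = 311/640
  d_2[s_2] = 37/80*5/16 + 43/80*11/16 = 329/640
d_2 = (s_1=311/640, s_2=329/640)
  d_3[s_1] = 311/640*11/16 + 329/640*5/16 = 2533/5120
  d_3[s_2] = 311/640*5/16 + 329/640*11/16 = 2587/5120
d_3 = (s_1=2533/5120, s_2=2587/5120)
  d_4[s_1] = 2533/5120*11/16 + 2587/5120*5/16 = 20399/40960
  d_4[s_2] = 2533/5120*5/16 + 2587/5120*11/16 = 20561/40960
d_4 = (s_1=20399/40960, s_2=20561/40960)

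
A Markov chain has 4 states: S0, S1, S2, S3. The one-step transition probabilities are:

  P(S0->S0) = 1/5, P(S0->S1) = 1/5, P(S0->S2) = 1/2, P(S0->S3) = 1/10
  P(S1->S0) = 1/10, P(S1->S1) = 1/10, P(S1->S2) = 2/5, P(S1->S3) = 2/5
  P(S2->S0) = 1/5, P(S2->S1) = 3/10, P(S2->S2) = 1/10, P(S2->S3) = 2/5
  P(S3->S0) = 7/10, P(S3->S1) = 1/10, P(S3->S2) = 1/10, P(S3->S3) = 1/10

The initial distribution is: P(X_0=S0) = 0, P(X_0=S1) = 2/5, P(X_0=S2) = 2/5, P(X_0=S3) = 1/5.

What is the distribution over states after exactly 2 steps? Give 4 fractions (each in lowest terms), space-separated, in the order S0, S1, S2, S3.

Propagating the distribution step by step (d_{t+1} = d_t * P):
d_0 = (S0=0, S1=2/5, S2=2/5, S3=1/5)
  d_1[S0] = 0*1/5 + 2/5*1/10 + 2/5*1/5 + 1/5*7/10 = 13/50
  d_1[S1] = 0*1/5 + 2/5*1/10 + 2/5*3/10 + 1/5*1/10 = 9/50
  d_1[S2] = 0*1/2 + 2/5*2/5 + 2/5*1/10 + 1/5*1/10 = 11/50
  d_1[S3] = 0*1/10 + 2/5*2/5 + 2/5*2/5 + 1/5*1/10 = 17/50
d_1 = (S0=13/50, S1=9/50, S2=11/50, S3=17/50)
  d_2[S0] = 13/50*1/5 + 9/50*1/10 + 11/50*1/5 + 17/50*7/10 = 44/125
  d_2[S1] = 13/50*1/5 + 9/50*1/10 + 11/50*3/10 + 17/50*1/10 = 17/100
  d_2[S2] = 13/50*1/2 + 9/50*2/5 + 11/50*1/10 + 17/50*1/10 = 129/500
  d_2[S3] = 13/50*1/10 + 9/50*2/5 + 11/50*2/5 + 17/50*1/10 = 11/50
d_2 = (S0=44/125, S1=17/100, S2=129/500, S3=11/50)

Answer: 44/125 17/100 129/500 11/50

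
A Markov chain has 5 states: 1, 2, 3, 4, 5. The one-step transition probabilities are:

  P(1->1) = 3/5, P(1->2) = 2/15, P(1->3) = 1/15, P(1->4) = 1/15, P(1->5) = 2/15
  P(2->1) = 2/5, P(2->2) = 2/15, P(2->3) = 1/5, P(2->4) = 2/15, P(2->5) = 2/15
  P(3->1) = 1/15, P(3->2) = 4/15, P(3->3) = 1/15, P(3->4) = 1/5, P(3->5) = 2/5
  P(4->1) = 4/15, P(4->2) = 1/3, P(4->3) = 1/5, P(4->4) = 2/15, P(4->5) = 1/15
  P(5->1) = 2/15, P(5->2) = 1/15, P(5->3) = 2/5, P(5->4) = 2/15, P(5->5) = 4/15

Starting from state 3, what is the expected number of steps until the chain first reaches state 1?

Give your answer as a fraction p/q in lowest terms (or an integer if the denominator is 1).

Let h_i = expected steps to first reach 1 from state i.
Boundary: h_1 = 0.
First-step equations for the other states:
  h_2 = 1 + 2/5*h_1 + 2/15*h_2 + 1/5*h_3 + 2/15*h_4 + 2/15*h_5
  h_3 = 1 + 1/15*h_1 + 4/15*h_2 + 1/15*h_3 + 1/5*h_4 + 2/5*h_5
  h_4 = 1 + 4/15*h_1 + 1/3*h_2 + 1/5*h_3 + 2/15*h_4 + 1/15*h_5
  h_5 = 1 + 2/15*h_1 + 1/15*h_2 + 2/5*h_3 + 2/15*h_4 + 4/15*h_5

Substituting h_1 = 0 and rearranging gives the linear system (I - Q) h = 1:
  [13/15, -1/5, -2/15, -2/15] . (h_2, h_3, h_4, h_5) = 1
  [-4/15, 14/15, -1/5, -2/5] . (h_2, h_3, h_4, h_5) = 1
  [-1/3, -1/5, 13/15, -1/15] . (h_2, h_3, h_4, h_5) = 1
  [-1/15, -2/5, -2/15, 11/15] . (h_2, h_3, h_4, h_5) = 1

Solving yields:
  h_2 = 9414/2389
  h_3 = 13125/2389
  h_4 = 10419/2389
  h_5 = 13167/2389

Starting state is 3, so the expected hitting time is h_3 = 13125/2389.

Answer: 13125/2389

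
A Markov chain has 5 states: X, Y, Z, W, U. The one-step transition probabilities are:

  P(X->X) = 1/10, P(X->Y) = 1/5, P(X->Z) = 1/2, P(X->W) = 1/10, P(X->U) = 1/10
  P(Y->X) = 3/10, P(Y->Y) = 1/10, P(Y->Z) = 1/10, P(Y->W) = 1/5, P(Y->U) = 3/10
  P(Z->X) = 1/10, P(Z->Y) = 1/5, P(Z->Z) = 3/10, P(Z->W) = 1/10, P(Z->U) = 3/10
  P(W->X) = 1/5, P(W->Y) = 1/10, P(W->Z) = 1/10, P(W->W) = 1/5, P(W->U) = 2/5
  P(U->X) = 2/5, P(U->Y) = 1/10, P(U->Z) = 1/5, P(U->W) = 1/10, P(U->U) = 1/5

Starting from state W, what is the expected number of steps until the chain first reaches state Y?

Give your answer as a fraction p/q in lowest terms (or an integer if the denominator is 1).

Let h_i = expected steps to first reach Y from state i.
Boundary: h_Y = 0.
First-step equations for the other states:
  h_X = 1 + 1/10*h_X + 1/5*h_Y + 1/2*h_Z + 1/10*h_W + 1/10*h_U
  h_Z = 1 + 1/10*h_X + 1/5*h_Y + 3/10*h_Z + 1/10*h_W + 3/10*h_U
  h_W = 1 + 1/5*h_X + 1/10*h_Y + 1/10*h_Z + 1/5*h_W + 2/5*h_U
  h_U = 1 + 2/5*h_X + 1/10*h_Y + 1/5*h_Z + 1/10*h_W + 1/5*h_U

Substituting h_Y = 0 and rearranging gives the linear system (I - Q) h = 1:
  [9/10, -1/2, -1/10, -1/10] . (h_X, h_Z, h_W, h_U) = 1
  [-1/10, 7/10, -1/10, -3/10] . (h_X, h_Z, h_W, h_U) = 1
  [-1/5, -1/10, 4/5, -2/5] . (h_X, h_Z, h_W, h_U) = 1
  [-2/5, -1/5, -1/10, 4/5] . (h_X, h_Z, h_W, h_U) = 1

Solving yields:
  h_X = 2565/428
  h_Z = 1305/214
  h_W = 730/107
  h_U = 2835/428

Starting state is W, so the expected hitting time is h_W = 730/107.

Answer: 730/107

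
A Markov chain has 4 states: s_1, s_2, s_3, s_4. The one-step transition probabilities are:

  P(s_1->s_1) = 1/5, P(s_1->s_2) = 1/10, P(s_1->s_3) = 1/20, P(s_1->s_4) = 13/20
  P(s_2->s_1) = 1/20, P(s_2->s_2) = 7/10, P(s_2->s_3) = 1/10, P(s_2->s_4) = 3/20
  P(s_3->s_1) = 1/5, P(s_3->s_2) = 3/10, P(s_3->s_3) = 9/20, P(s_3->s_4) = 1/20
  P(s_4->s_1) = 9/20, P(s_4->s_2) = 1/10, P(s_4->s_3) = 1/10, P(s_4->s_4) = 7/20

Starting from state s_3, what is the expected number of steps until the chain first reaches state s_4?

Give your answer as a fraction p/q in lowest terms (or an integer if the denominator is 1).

Answer: 1140/199

Derivation:
Let h_i = expected steps to first reach s_4 from state i.
Boundary: h_s_4 = 0.
First-step equations for the other states:
  h_s_1 = 1 + 1/5*h_s_1 + 1/10*h_s_2 + 1/20*h_s_3 + 13/20*h_s_4
  h_s_2 = 1 + 1/20*h_s_1 + 7/10*h_s_2 + 1/10*h_s_3 + 3/20*h_s_4
  h_s_3 = 1 + 1/5*h_s_1 + 3/10*h_s_2 + 9/20*h_s_3 + 1/20*h_s_4

Substituting h_s_4 = 0 and rearranging gives the linear system (I - Q) h = 1:
  [4/5, -1/10, -1/20] . (h_s_1, h_s_2, h_s_3) = 1
  [-1/20, 3/10, -1/10] . (h_s_1, h_s_2, h_s_3) = 1
  [-1/5, -3/10, 11/20] . (h_s_1, h_s_2, h_s_3) = 1

Solving yields:
  h_s_1 = 460/199
  h_s_2 = 1120/199
  h_s_3 = 1140/199

Starting state is s_3, so the expected hitting time is h_s_3 = 1140/199.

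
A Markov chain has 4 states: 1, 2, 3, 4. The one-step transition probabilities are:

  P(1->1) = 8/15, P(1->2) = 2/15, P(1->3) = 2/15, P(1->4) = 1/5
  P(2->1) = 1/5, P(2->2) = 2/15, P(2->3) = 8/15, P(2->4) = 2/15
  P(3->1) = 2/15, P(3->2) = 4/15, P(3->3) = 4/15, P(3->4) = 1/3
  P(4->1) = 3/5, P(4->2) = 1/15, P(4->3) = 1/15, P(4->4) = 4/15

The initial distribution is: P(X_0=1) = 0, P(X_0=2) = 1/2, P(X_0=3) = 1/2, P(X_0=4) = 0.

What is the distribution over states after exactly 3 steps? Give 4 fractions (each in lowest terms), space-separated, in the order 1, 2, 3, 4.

Propagating the distribution step by step (d_{t+1} = d_t * P):
d_0 = (1=0, 2=1/2, 3=1/2, 4=0)
  d_1[1] = 0*8/15 + 1/2*1/5 + 1/2*2/15 + 0*3/5 = 1/6
  d_1[2] = 0*2/15 + 1/2*2/15 + 1/2*4/15 + 0*1/15 = 1/5
  d_1[3] = 0*2/15 + 1/2*8/15 + 1/2*4/15 + 0*1/15 = 2/5
  d_1[4] = 0*1/5 + 1/2*2/15 + 1/2*1/3 + 0*4/15 = 7/30
d_1 = (1=1/6, 2=1/5, 3=2/5, 4=7/30)
  d_2[1] = 1/6*8/15 + 1/5*1/5 + 2/5*2/15 + 7/30*3/5 = 29/90
  d_2[2] = 1/6*2/15 + 1/5*2/15 + 2/5*4/15 + 7/30*1/15 = 77/450
  d_2[3] = 1/6*2/15 + 1/5*8/15 + 2/5*4/15 + 7/30*1/15 = 113/450
  d_2[4] = 1/6*1/5 + 1/5*2/15 + 2/5*1/3 + 7/30*4/15 = 23/90
d_2 = (1=29/90, 2=77/450, 3=113/450, 4=23/90)
  d_3[1] = 29/90*8/15 + 77/450*1/5 + 113/450*2/15 + 23/90*3/5 = 442/1125
  d_3[2] = 29/90*2/15 + 77/450*2/15 + 113/450*4/15 + 23/90*1/15 = 337/2250
  d_3[3] = 29/90*2/15 + 77/450*8/15 + 113/450*4/15 + 23/90*1/15 = 491/2250
  d_3[4] = 29/90*1/5 + 77/450*2/15 + 113/450*1/3 + 23/90*4/15 = 269/1125
d_3 = (1=442/1125, 2=337/2250, 3=491/2250, 4=269/1125)

Answer: 442/1125 337/2250 491/2250 269/1125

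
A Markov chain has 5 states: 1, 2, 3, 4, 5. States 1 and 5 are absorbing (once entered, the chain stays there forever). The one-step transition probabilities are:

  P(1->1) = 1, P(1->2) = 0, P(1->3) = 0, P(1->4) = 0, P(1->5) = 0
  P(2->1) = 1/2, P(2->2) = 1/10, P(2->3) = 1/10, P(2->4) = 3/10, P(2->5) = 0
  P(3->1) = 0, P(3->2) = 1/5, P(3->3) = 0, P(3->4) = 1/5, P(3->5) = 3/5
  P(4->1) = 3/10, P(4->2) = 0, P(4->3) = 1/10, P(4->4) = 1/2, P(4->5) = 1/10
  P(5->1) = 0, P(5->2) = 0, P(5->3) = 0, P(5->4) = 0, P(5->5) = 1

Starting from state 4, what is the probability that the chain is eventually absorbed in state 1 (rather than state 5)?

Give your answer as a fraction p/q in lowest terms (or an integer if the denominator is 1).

Let a_i = P(absorbed in 1 | start in state i).
Boundary conditions: a_1 = 1, a_5 = 0.
For each transient state i, a_i = sum_j P(i->j) * a_j:
  a_2 = 1/2*a_1 + 1/10*a_2 + 1/10*a_3 + 3/10*a_4 + 0*a_5
  a_3 = 0*a_1 + 1/5*a_2 + 0*a_3 + 1/5*a_4 + 3/5*a_5
  a_4 = 3/10*a_1 + 0*a_2 + 1/10*a_3 + 1/2*a_4 + 1/10*a_5

Substituting a_1 = 1 and a_5 = 0, rearrange to (I - Q) a = r where r[i] = P(i -> 1):
  [9/10, -1/10, -3/10] . (a_2, a_3, a_4) = 1/2
  [-1/5, 1, -1/5] . (a_2, a_3, a_4) = 0
  [0, -1/10, 1/2] . (a_2, a_3, a_4) = 3/10

Solving yields:
  a_2 = 21/26
  a_3 = 61/208
  a_4 = 137/208

Starting state is 4, so the absorption probability is a_4 = 137/208.

Answer: 137/208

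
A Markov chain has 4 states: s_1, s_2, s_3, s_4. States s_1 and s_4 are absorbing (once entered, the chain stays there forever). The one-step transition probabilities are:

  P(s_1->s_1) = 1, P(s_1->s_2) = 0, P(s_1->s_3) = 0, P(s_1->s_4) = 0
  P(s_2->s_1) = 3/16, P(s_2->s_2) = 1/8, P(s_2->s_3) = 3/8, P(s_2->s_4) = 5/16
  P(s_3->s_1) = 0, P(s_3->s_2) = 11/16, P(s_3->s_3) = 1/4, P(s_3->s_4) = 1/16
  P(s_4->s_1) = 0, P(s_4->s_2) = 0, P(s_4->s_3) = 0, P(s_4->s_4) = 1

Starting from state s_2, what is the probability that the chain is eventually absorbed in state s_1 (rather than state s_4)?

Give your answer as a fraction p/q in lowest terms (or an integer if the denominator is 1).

Answer: 6/17

Derivation:
Let a_i = P(absorbed in s_1 | start in state i).
Boundary conditions: a_s_1 = 1, a_s_4 = 0.
For each transient state i, a_i = sum_j P(i->j) * a_j:
  a_s_2 = 3/16*a_s_1 + 1/8*a_s_2 + 3/8*a_s_3 + 5/16*a_s_4
  a_s_3 = 0*a_s_1 + 11/16*a_s_2 + 1/4*a_s_3 + 1/16*a_s_4

Substituting a_s_1 = 1 and a_s_4 = 0, rearrange to (I - Q) a = r where r[i] = P(i -> s_1):
  [7/8, -3/8] . (a_s_2, a_s_3) = 3/16
  [-11/16, 3/4] . (a_s_2, a_s_3) = 0

Solving yields:
  a_s_2 = 6/17
  a_s_3 = 11/34

Starting state is s_2, so the absorption probability is a_s_2 = 6/17.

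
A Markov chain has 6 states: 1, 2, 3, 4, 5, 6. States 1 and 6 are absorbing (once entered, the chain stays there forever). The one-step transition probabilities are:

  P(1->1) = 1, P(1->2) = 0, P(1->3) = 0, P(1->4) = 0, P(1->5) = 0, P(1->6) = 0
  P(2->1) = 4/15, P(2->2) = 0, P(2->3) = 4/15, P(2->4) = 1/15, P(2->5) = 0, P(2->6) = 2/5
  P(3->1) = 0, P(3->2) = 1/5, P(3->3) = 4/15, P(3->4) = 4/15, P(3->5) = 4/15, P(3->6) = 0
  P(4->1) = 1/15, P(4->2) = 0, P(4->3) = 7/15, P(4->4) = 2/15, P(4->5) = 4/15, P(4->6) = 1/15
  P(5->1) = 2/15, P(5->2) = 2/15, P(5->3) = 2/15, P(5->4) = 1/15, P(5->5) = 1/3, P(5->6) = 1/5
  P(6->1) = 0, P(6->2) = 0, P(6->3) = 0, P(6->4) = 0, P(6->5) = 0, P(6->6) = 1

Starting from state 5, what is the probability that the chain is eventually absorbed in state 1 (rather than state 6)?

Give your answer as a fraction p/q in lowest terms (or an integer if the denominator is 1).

Let a_i = P(absorbed in 1 | start in state i).
Boundary conditions: a_1 = 1, a_6 = 0.
For each transient state i, a_i = sum_j P(i->j) * a_j:
  a_2 = 4/15*a_1 + 0*a_2 + 4/15*a_3 + 1/15*a_4 + 0*a_5 + 2/5*a_6
  a_3 = 0*a_1 + 1/5*a_2 + 4/15*a_3 + 4/15*a_4 + 4/15*a_5 + 0*a_6
  a_4 = 1/15*a_1 + 0*a_2 + 7/15*a_3 + 2/15*a_4 + 4/15*a_5 + 1/15*a_6
  a_5 = 2/15*a_1 + 2/15*a_2 + 2/15*a_3 + 1/15*a_4 + 1/3*a_5 + 1/5*a_6

Substituting a_1 = 1 and a_6 = 0, rearrange to (I - Q) a = r where r[i] = P(i -> 1):
  [1, -4/15, -1/15, 0] . (a_2, a_3, a_4, a_5) = 4/15
  [-1/5, 11/15, -4/15, -4/15] . (a_2, a_3, a_4, a_5) = 0
  [0, -7/15, 13/15, -4/15] . (a_2, a_3, a_4, a_5) = 1/15
  [-2/15, -2/15, -1/15, 2/3] . (a_2, a_3, a_4, a_5) = 2/15

Solving yields:
  a_2 = 2367/5848
  a_3 = 2409/5848
  a_4 = 2477/5848
  a_5 = 4745/11696

Starting state is 5, so the absorption probability is a_5 = 4745/11696.

Answer: 4745/11696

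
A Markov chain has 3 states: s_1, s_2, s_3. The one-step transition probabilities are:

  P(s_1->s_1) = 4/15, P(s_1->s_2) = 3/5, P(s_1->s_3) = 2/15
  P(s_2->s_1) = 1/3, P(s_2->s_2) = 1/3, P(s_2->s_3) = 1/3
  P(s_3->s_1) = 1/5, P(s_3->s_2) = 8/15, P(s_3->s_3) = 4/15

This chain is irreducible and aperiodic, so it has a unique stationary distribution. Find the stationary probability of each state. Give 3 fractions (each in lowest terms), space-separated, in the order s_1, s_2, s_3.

The stationary distribution satisfies pi = pi * P, i.e.:
  pi_s_1 = 4/15*pi_s_1 + 1/3*pi_s_2 + 1/5*pi_s_3
  pi_s_2 = 3/5*pi_s_1 + 1/3*pi_s_2 + 8/15*pi_s_3
  pi_s_3 = 2/15*pi_s_1 + 1/3*pi_s_2 + 4/15*pi_s_3
with normalization: pi_s_1 + pi_s_2 + pi_s_3 = 1.

Using the first 2 balance equations plus normalization, the linear system A*pi = b is:
  [-11/15, 1/3, 1/5] . pi = 0
  [3/5, -2/3, 8/15] . pi = 0
  [1, 1, 1] . pi = 1

Solving yields:
  pi_s_1 = 7/25
  pi_s_2 = 23/50
  pi_s_3 = 13/50

Verification (pi * P):
  7/25*4/15 + 23/50*1/3 + 13/50*1/5 = 7/25 = pi_s_1  (ok)
  7/25*3/5 + 23/50*1/3 + 13/50*8/15 = 23/50 = pi_s_2  (ok)
  7/25*2/15 + 23/50*1/3 + 13/50*4/15 = 13/50 = pi_s_3  (ok)

Answer: 7/25 23/50 13/50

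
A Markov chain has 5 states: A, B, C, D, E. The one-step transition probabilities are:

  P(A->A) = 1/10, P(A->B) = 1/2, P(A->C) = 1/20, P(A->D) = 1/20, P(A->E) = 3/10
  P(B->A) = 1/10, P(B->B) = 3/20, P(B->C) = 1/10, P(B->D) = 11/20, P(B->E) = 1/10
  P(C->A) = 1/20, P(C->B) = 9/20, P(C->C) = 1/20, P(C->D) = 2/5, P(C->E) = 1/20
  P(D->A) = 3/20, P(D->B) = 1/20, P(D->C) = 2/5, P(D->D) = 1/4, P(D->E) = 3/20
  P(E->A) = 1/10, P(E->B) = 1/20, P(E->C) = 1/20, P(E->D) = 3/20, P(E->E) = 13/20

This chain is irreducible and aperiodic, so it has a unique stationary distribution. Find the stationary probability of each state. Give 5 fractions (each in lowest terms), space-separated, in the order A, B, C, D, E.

Answer: 285/2687 478/2687 419/2687 745/2687 760/2687

Derivation:
The stationary distribution satisfies pi = pi * P, i.e.:
  pi_A = 1/10*pi_A + 1/10*pi_B + 1/20*pi_C + 3/20*pi_D + 1/10*pi_E
  pi_B = 1/2*pi_A + 3/20*pi_B + 9/20*pi_C + 1/20*pi_D + 1/20*pi_E
  pi_C = 1/20*pi_A + 1/10*pi_B + 1/20*pi_C + 2/5*pi_D + 1/20*pi_E
  pi_D = 1/20*pi_A + 11/20*pi_B + 2/5*pi_C + 1/4*pi_D + 3/20*pi_E
  pi_E = 3/10*pi_A + 1/10*pi_B + 1/20*pi_C + 3/20*pi_D + 13/20*pi_E
with normalization: pi_A + pi_B + pi_C + pi_D + pi_E = 1.

Using the first 4 balance equations plus normalization, the linear system A*pi = b is:
  [-9/10, 1/10, 1/20, 3/20, 1/10] . pi = 0
  [1/2, -17/20, 9/20, 1/20, 1/20] . pi = 0
  [1/20, 1/10, -19/20, 2/5, 1/20] . pi = 0
  [1/20, 11/20, 2/5, -3/4, 3/20] . pi = 0
  [1, 1, 1, 1, 1] . pi = 1

Solving yields:
  pi_A = 285/2687
  pi_B = 478/2687
  pi_C = 419/2687
  pi_D = 745/2687
  pi_E = 760/2687

Verification (pi * P):
  285/2687*1/10 + 478/2687*1/10 + 419/2687*1/20 + 745/2687*3/20 + 760/2687*1/10 = 285/2687 = pi_A  (ok)
  285/2687*1/2 + 478/2687*3/20 + 419/2687*9/20 + 745/2687*1/20 + 760/2687*1/20 = 478/2687 = pi_B  (ok)
  285/2687*1/20 + 478/2687*1/10 + 419/2687*1/20 + 745/2687*2/5 + 760/2687*1/20 = 419/2687 = pi_C  (ok)
  285/2687*1/20 + 478/2687*11/20 + 419/2687*2/5 + 745/2687*1/4 + 760/2687*3/20 = 745/2687 = pi_D  (ok)
  285/2687*3/10 + 478/2687*1/10 + 419/2687*1/20 + 745/2687*3/20 + 760/2687*13/20 = 760/2687 = pi_E  (ok)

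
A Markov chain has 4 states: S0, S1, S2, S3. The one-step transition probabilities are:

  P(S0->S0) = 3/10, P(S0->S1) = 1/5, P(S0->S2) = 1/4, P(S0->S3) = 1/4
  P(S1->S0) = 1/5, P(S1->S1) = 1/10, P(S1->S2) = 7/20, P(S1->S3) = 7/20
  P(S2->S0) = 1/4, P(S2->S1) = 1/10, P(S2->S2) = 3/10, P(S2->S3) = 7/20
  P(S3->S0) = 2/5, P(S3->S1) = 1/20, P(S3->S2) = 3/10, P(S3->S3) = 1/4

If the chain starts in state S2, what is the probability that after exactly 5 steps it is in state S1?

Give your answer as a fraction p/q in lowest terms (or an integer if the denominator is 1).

Computing P^5 by repeated multiplication:
P^1 =
  S0: [3/10, 1/5, 1/4, 1/4]
  S1: [1/5, 1/10, 7/20, 7/20]
  S2: [1/4, 1/10, 3/10, 7/20]
  S3: [2/5, 1/20, 3/10, 1/4]
P^2 =
  S0: [117/400, 47/400, 59/200, 59/200]
  S1: [123/400, 41/400, 59/200, 59/200]
  S2: [31/100, 43/400, 117/400, 29/100]
  S3: [61/200, 51/400, 113/400, 57/200]
P^3 =
  S0: [303/1000, 229/2000, 233/800, 233/800]
  S1: [609/2000, 29/250, 1159/4000, 1159/4000]
  S2: [2429/8000, 233/2000, 2319/8000, 29/100]
  S3: [2413/8000, 93/800, 2329/8000, 291/1000]
P^4 =
  S0: [24249/80000, 9259/80000, 11623/40000, 11623/40000]
  S1: [24231/80000, 9277/80000, 11623/40000, 11623/40000]
  S2: [48457/160000, 9269/80000, 46503/160000, 23251/80000]
  S3: [48467/160000, 9249/80000, 46517/160000, 23259/80000]
P^5 =
  S0: [60591/200000, 46313/400000, 46501/160000, 46501/160000]
  S1: [121173/400000, 1447/12500, 232523/800000, 232523/800000]
  S2: [38777/128000, 92603/800000, 930081/3200000, 465041/1600000]
  S3: [969523/3200000, 23151/200000, 930031/3200000, 93003/320000]

(P^5)[S2 -> S1] = 92603/800000

Answer: 92603/800000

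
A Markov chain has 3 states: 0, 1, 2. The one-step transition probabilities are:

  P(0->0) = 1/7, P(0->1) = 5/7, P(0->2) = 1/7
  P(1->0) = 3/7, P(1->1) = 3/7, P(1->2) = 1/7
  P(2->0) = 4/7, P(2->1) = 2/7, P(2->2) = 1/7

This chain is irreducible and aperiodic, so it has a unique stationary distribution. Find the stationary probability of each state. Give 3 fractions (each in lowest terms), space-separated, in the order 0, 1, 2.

Answer: 22/63 32/63 1/7

Derivation:
The stationary distribution satisfies pi = pi * P, i.e.:
  pi_0 = 1/7*pi_0 + 3/7*pi_1 + 4/7*pi_2
  pi_1 = 5/7*pi_0 + 3/7*pi_1 + 2/7*pi_2
  pi_2 = 1/7*pi_0 + 1/7*pi_1 + 1/7*pi_2
with normalization: pi_0 + pi_1 + pi_2 = 1.

Using the first 2 balance equations plus normalization, the linear system A*pi = b is:
  [-6/7, 3/7, 4/7] . pi = 0
  [5/7, -4/7, 2/7] . pi = 0
  [1, 1, 1] . pi = 1

Solving yields:
  pi_0 = 22/63
  pi_1 = 32/63
  pi_2 = 1/7

Verification (pi * P):
  22/63*1/7 + 32/63*3/7 + 1/7*4/7 = 22/63 = pi_0  (ok)
  22/63*5/7 + 32/63*3/7 + 1/7*2/7 = 32/63 = pi_1  (ok)
  22/63*1/7 + 32/63*1/7 + 1/7*1/7 = 1/7 = pi_2  (ok)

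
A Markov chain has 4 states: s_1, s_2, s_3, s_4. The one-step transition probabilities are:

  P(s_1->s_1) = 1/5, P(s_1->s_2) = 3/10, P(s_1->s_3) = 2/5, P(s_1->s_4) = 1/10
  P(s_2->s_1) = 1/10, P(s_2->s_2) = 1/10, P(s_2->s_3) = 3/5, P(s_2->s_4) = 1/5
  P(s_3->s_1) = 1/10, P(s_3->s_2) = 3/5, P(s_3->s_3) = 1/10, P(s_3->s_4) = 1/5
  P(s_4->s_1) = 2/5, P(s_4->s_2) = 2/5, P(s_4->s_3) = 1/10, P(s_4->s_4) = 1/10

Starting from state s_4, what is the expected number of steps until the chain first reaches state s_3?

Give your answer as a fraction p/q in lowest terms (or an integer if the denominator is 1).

Answer: 90/29

Derivation:
Let h_i = expected steps to first reach s_3 from state i.
Boundary: h_s_3 = 0.
First-step equations for the other states:
  h_s_1 = 1 + 1/5*h_s_1 + 3/10*h_s_2 + 2/5*h_s_3 + 1/10*h_s_4
  h_s_2 = 1 + 1/10*h_s_1 + 1/10*h_s_2 + 3/5*h_s_3 + 1/5*h_s_4
  h_s_4 = 1 + 2/5*h_s_1 + 2/5*h_s_2 + 1/10*h_s_3 + 1/10*h_s_4

Substituting h_s_3 = 0 and rearranging gives the linear system (I - Q) h = 1:
  [4/5, -3/10, -1/10] . (h_s_1, h_s_2, h_s_4) = 1
  [-1/10, 9/10, -1/5] . (h_s_1, h_s_2, h_s_4) = 1
  [-2/5, -2/5, 9/10] . (h_s_1, h_s_2, h_s_4) = 1

Solving yields:
  h_s_1 = 70/29
  h_s_2 = 60/29
  h_s_4 = 90/29

Starting state is s_4, so the expected hitting time is h_s_4 = 90/29.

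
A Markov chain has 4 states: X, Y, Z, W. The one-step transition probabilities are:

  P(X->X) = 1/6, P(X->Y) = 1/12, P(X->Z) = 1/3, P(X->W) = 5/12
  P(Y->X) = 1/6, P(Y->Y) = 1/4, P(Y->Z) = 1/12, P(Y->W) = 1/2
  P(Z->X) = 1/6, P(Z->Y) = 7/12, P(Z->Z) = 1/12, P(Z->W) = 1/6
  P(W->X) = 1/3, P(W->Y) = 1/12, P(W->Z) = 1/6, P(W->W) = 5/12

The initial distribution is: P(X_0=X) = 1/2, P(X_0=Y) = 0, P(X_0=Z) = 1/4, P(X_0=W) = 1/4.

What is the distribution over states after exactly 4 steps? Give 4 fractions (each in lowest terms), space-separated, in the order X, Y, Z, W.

Answer: 9641/41472 8419/41472 14399/82944 32425/82944

Derivation:
Propagating the distribution step by step (d_{t+1} = d_t * P):
d_0 = (X=1/2, Y=0, Z=1/4, W=1/4)
  d_1[X] = 1/2*1/6 + 0*1/6 + 1/4*1/6 + 1/4*1/3 = 5/24
  d_1[Y] = 1/2*1/12 + 0*1/4 + 1/4*7/12 + 1/4*1/12 = 5/24
  d_1[Z] = 1/2*1/3 + 0*1/12 + 1/4*1/12 + 1/4*1/6 = 11/48
  d_1[W] = 1/2*5/12 + 0*1/2 + 1/4*1/6 + 1/4*5/12 = 17/48
d_1 = (X=5/24, Y=5/24, Z=11/48, W=17/48)
  d_2[X] = 5/24*1/6 + 5/24*1/6 + 11/48*1/6 + 17/48*1/3 = 65/288
  d_2[Y] = 5/24*1/12 + 5/24*1/4 + 11/48*7/12 + 17/48*1/12 = 67/288
  d_2[Z] = 5/24*1/3 + 5/24*1/12 + 11/48*1/12 + 17/48*1/6 = 95/576
  d_2[W] = 5/24*5/12 + 5/24*1/2 + 11/48*1/6 + 17/48*5/12 = 217/576
d_2 = (X=65/288, Y=67/288, Z=95/576, W=217/576)
  d_3[X] = 65/288*1/6 + 67/288*1/6 + 95/576*1/6 + 217/576*1/3 = 793/3456
  d_3[Y] = 65/288*1/12 + 67/288*1/4 + 95/576*7/12 + 217/576*1/12 = 707/3456
  d_3[Z] = 65/288*1/3 + 67/288*1/12 + 95/576*1/12 + 217/576*1/6 = 1183/6912
  d_3[W] = 65/288*5/12 + 67/288*1/2 + 95/576*1/6 + 217/576*5/12 = 2729/6912
d_3 = (X=793/3456, Y=707/3456, Z=1183/6912, W=2729/6912)
  d_4[X] = 793/3456*1/6 + 707/3456*1/6 + 1183/6912*1/6 + 2729/6912*1/3 = 9641/41472
  d_4[Y] = 793/3456*1/12 + 707/3456*1/4 + 1183/6912*7/12 + 2729/6912*1/12 = 8419/41472
  d_4[Z] = 793/3456*1/3 + 707/3456*1/12 + 1183/6912*1/12 + 2729/6912*1/6 = 14399/82944
  d_4[W] = 793/3456*5/12 + 707/3456*1/2 + 1183/6912*1/6 + 2729/6912*5/12 = 32425/82944
d_4 = (X=9641/41472, Y=8419/41472, Z=14399/82944, W=32425/82944)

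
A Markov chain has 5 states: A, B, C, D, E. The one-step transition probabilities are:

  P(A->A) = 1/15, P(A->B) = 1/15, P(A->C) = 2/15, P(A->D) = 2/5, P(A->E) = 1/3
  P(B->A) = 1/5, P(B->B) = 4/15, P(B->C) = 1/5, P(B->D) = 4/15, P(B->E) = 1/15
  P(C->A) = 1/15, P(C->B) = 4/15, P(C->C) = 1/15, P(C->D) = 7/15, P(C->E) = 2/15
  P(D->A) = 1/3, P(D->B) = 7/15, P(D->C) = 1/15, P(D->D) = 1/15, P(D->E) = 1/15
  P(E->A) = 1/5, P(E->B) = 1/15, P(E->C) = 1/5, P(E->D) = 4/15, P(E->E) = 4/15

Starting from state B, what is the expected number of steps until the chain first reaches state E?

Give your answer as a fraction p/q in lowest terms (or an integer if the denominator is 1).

Answer: 38985/4943

Derivation:
Let h_i = expected steps to first reach E from state i.
Boundary: h_E = 0.
First-step equations for the other states:
  h_A = 1 + 1/15*h_A + 1/15*h_B + 2/15*h_C + 2/5*h_D + 1/3*h_E
  h_B = 1 + 1/5*h_A + 4/15*h_B + 1/5*h_C + 4/15*h_D + 1/15*h_E
  h_C = 1 + 1/15*h_A + 4/15*h_B + 1/15*h_C + 7/15*h_D + 2/15*h_E
  h_D = 1 + 1/3*h_A + 7/15*h_B + 1/15*h_C + 1/15*h_D + 1/15*h_E

Substituting h_E = 0 and rearranging gives the linear system (I - Q) h = 1:
  [14/15, -1/15, -2/15, -2/5] . (h_A, h_B, h_C, h_D) = 1
  [-1/5, 11/15, -1/5, -4/15] . (h_A, h_B, h_C, h_D) = 1
  [-1/15, -4/15, 14/15, -7/15] . (h_A, h_B, h_C, h_D) = 1
  [-1/3, -7/15, -1/15, 14/15] . (h_A, h_B, h_C, h_D) = 1

Solving yields:
  h_A = 29790/4943
  h_B = 38985/4943
  h_C = 37620/4943
  h_D = 38115/4943

Starting state is B, so the expected hitting time is h_B = 38985/4943.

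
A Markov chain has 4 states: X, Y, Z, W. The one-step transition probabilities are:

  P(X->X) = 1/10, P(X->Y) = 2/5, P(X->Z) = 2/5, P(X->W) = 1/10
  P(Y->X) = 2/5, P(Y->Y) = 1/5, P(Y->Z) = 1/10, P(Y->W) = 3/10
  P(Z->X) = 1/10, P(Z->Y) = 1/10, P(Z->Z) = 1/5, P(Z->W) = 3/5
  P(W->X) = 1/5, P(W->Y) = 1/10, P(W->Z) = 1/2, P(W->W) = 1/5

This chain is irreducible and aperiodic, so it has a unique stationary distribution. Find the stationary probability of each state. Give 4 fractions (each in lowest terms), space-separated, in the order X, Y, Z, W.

Answer: 73/396 205/1188 377/1188 43/132

Derivation:
The stationary distribution satisfies pi = pi * P, i.e.:
  pi_X = 1/10*pi_X + 2/5*pi_Y + 1/10*pi_Z + 1/5*pi_W
  pi_Y = 2/5*pi_X + 1/5*pi_Y + 1/10*pi_Z + 1/10*pi_W
  pi_Z = 2/5*pi_X + 1/10*pi_Y + 1/5*pi_Z + 1/2*pi_W
  pi_W = 1/10*pi_X + 3/10*pi_Y + 3/5*pi_Z + 1/5*pi_W
with normalization: pi_X + pi_Y + pi_Z + pi_W = 1.

Using the first 3 balance equations plus normalization, the linear system A*pi = b is:
  [-9/10, 2/5, 1/10, 1/5] . pi = 0
  [2/5, -4/5, 1/10, 1/10] . pi = 0
  [2/5, 1/10, -4/5, 1/2] . pi = 0
  [1, 1, 1, 1] . pi = 1

Solving yields:
  pi_X = 73/396
  pi_Y = 205/1188
  pi_Z = 377/1188
  pi_W = 43/132

Verification (pi * P):
  73/396*1/10 + 205/1188*2/5 + 377/1188*1/10 + 43/132*1/5 = 73/396 = pi_X  (ok)
  73/396*2/5 + 205/1188*1/5 + 377/1188*1/10 + 43/132*1/10 = 205/1188 = pi_Y  (ok)
  73/396*2/5 + 205/1188*1/10 + 377/1188*1/5 + 43/132*1/2 = 377/1188 = pi_Z  (ok)
  73/396*1/10 + 205/1188*3/10 + 377/1188*3/5 + 43/132*1/5 = 43/132 = pi_W  (ok)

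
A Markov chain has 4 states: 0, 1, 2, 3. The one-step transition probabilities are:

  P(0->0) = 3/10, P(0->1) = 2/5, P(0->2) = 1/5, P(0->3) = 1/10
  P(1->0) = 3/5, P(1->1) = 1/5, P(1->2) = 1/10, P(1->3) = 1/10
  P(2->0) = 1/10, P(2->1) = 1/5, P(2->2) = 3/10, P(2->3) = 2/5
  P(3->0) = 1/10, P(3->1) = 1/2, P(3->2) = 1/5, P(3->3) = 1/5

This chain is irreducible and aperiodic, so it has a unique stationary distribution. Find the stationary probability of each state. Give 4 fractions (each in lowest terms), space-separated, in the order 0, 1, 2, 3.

Answer: 103/319 101/319 179/957 166/957

Derivation:
The stationary distribution satisfies pi = pi * P, i.e.:
  pi_0 = 3/10*pi_0 + 3/5*pi_1 + 1/10*pi_2 + 1/10*pi_3
  pi_1 = 2/5*pi_0 + 1/5*pi_1 + 1/5*pi_2 + 1/2*pi_3
  pi_2 = 1/5*pi_0 + 1/10*pi_1 + 3/10*pi_2 + 1/5*pi_3
  pi_3 = 1/10*pi_0 + 1/10*pi_1 + 2/5*pi_2 + 1/5*pi_3
with normalization: pi_0 + pi_1 + pi_2 + pi_3 = 1.

Using the first 3 balance equations plus normalization, the linear system A*pi = b is:
  [-7/10, 3/5, 1/10, 1/10] . pi = 0
  [2/5, -4/5, 1/5, 1/2] . pi = 0
  [1/5, 1/10, -7/10, 1/5] . pi = 0
  [1, 1, 1, 1] . pi = 1

Solving yields:
  pi_0 = 103/319
  pi_1 = 101/319
  pi_2 = 179/957
  pi_3 = 166/957

Verification (pi * P):
  103/319*3/10 + 101/319*3/5 + 179/957*1/10 + 166/957*1/10 = 103/319 = pi_0  (ok)
  103/319*2/5 + 101/319*1/5 + 179/957*1/5 + 166/957*1/2 = 101/319 = pi_1  (ok)
  103/319*1/5 + 101/319*1/10 + 179/957*3/10 + 166/957*1/5 = 179/957 = pi_2  (ok)
  103/319*1/10 + 101/319*1/10 + 179/957*2/5 + 166/957*1/5 = 166/957 = pi_3  (ok)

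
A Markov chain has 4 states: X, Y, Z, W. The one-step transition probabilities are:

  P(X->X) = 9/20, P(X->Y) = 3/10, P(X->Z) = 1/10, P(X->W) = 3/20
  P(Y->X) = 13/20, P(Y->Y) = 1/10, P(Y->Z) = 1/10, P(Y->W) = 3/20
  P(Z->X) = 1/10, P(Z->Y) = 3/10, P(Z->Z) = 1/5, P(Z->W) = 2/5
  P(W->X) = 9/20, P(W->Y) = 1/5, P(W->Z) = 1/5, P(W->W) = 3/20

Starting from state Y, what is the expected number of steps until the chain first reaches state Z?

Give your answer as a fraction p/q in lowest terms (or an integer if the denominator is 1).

Answer: 200/23

Derivation:
Let h_i = expected steps to first reach Z from state i.
Boundary: h_Z = 0.
First-step equations for the other states:
  h_X = 1 + 9/20*h_X + 3/10*h_Y + 1/10*h_Z + 3/20*h_W
  h_Y = 1 + 13/20*h_X + 1/10*h_Y + 1/10*h_Z + 3/20*h_W
  h_W = 1 + 9/20*h_X + 1/5*h_Y + 1/5*h_Z + 3/20*h_W

Substituting h_Z = 0 and rearranging gives the linear system (I - Q) h = 1:
  [11/20, -3/10, -3/20] . (h_X, h_Y, h_W) = 1
  [-13/20, 9/10, -3/20] . (h_X, h_Y, h_W) = 1
  [-9/20, -1/5, 17/20] . (h_X, h_Y, h_W) = 1

Solving yields:
  h_X = 200/23
  h_Y = 200/23
  h_W = 180/23

Starting state is Y, so the expected hitting time is h_Y = 200/23.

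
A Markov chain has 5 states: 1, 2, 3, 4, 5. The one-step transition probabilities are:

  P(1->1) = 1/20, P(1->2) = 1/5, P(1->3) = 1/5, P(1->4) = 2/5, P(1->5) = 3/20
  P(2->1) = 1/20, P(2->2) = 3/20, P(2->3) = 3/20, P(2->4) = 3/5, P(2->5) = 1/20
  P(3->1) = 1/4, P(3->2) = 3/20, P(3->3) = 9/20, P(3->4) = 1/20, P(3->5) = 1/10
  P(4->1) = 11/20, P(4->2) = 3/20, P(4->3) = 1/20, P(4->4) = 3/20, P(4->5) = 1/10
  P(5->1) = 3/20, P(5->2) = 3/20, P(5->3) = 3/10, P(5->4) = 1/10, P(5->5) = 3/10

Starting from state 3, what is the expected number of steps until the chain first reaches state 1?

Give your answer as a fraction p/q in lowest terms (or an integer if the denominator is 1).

Let h_i = expected steps to first reach 1 from state i.
Boundary: h_1 = 0.
First-step equations for the other states:
  h_2 = 1 + 1/20*h_1 + 3/20*h_2 + 3/20*h_3 + 3/5*h_4 + 1/20*h_5
  h_3 = 1 + 1/4*h_1 + 3/20*h_2 + 9/20*h_3 + 1/20*h_4 + 1/10*h_5
  h_4 = 1 + 11/20*h_1 + 3/20*h_2 + 1/20*h_3 + 3/20*h_4 + 1/10*h_5
  h_5 = 1 + 3/20*h_1 + 3/20*h_2 + 3/10*h_3 + 1/10*h_4 + 3/10*h_5

Substituting h_1 = 0 and rearranging gives the linear system (I - Q) h = 1:
  [17/20, -3/20, -3/5, -1/20] . (h_2, h_3, h_4, h_5) = 1
  [-3/20, 11/20, -1/20, -1/10] . (h_2, h_3, h_4, h_5) = 1
  [-3/20, -1/20, 17/20, -1/10] . (h_2, h_3, h_4, h_5) = 1
  [-3/20, -3/10, -1/10, 7/10] . (h_2, h_3, h_4, h_5) = 1

Solving yields:
  h_2 = 19420/4887
  h_3 = 6400/1629
  h_4 = 12800/4887
  h_5 = 21200/4887

Starting state is 3, so the expected hitting time is h_3 = 6400/1629.

Answer: 6400/1629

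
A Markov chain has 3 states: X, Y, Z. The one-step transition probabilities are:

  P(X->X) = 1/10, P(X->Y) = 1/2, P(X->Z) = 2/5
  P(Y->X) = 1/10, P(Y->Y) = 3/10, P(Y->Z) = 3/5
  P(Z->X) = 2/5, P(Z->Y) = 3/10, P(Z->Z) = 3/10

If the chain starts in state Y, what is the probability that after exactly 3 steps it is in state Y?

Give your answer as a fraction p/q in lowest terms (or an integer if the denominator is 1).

Computing P^3 by repeated multiplication:
P^1 =
  X: [1/10, 1/2, 2/5]
  Y: [1/10, 3/10, 3/5]
  Z: [2/5, 3/10, 3/10]
P^2 =
  X: [11/50, 8/25, 23/50]
  Y: [7/25, 8/25, 2/5]
  Z: [19/100, 19/50, 43/100]
P^3 =
  X: [119/500, 43/125, 209/500]
  Y: [11/50, 89/250, 53/125]
  Z: [229/1000, 169/500, 433/1000]

(P^3)[Y -> Y] = 89/250

Answer: 89/250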